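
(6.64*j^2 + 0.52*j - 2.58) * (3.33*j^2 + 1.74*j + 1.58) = 22.1112*j^4 + 13.2852*j^3 + 2.8046*j^2 - 3.6676*j - 4.0764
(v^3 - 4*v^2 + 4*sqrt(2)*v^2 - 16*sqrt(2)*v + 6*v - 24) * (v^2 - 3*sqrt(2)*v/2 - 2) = v^5 - 4*v^4 + 5*sqrt(2)*v^4/2 - 10*sqrt(2)*v^3 - 8*v^3 - 17*sqrt(2)*v^2 + 32*v^2 - 12*v + 68*sqrt(2)*v + 48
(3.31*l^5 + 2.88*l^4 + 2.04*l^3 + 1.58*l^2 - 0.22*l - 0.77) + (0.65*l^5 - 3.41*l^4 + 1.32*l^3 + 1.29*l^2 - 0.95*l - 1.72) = 3.96*l^5 - 0.53*l^4 + 3.36*l^3 + 2.87*l^2 - 1.17*l - 2.49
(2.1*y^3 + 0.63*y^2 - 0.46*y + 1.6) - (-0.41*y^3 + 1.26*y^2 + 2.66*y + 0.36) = 2.51*y^3 - 0.63*y^2 - 3.12*y + 1.24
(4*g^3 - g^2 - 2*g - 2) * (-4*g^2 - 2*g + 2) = -16*g^5 - 4*g^4 + 18*g^3 + 10*g^2 - 4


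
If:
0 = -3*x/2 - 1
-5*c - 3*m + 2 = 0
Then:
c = 2/5 - 3*m/5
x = -2/3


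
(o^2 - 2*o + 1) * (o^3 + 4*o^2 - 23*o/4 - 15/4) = o^5 + 2*o^4 - 51*o^3/4 + 47*o^2/4 + 7*o/4 - 15/4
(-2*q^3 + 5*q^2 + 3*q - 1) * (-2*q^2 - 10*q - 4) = 4*q^5 + 10*q^4 - 48*q^3 - 48*q^2 - 2*q + 4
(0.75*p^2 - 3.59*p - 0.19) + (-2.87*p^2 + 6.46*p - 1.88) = -2.12*p^2 + 2.87*p - 2.07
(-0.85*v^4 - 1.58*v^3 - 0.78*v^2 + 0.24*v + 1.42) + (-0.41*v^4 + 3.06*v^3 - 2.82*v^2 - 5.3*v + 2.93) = -1.26*v^4 + 1.48*v^3 - 3.6*v^2 - 5.06*v + 4.35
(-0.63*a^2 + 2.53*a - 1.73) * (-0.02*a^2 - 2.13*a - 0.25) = 0.0126*a^4 + 1.2913*a^3 - 5.1968*a^2 + 3.0524*a + 0.4325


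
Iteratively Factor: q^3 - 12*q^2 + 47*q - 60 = (q - 4)*(q^2 - 8*q + 15) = (q - 4)*(q - 3)*(q - 5)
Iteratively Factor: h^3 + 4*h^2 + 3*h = (h + 1)*(h^2 + 3*h) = h*(h + 1)*(h + 3)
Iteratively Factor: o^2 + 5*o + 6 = (o + 3)*(o + 2)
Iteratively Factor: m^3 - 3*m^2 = (m)*(m^2 - 3*m) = m*(m - 3)*(m)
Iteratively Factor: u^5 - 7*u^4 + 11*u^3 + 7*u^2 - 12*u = (u + 1)*(u^4 - 8*u^3 + 19*u^2 - 12*u) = u*(u + 1)*(u^3 - 8*u^2 + 19*u - 12) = u*(u - 3)*(u + 1)*(u^2 - 5*u + 4) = u*(u - 3)*(u - 1)*(u + 1)*(u - 4)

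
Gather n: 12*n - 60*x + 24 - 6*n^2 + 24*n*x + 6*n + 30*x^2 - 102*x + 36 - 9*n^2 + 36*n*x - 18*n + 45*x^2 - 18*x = -15*n^2 + 60*n*x + 75*x^2 - 180*x + 60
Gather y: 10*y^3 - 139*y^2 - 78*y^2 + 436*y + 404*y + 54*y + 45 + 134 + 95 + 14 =10*y^3 - 217*y^2 + 894*y + 288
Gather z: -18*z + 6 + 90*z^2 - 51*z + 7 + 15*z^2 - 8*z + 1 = 105*z^2 - 77*z + 14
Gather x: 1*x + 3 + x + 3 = 2*x + 6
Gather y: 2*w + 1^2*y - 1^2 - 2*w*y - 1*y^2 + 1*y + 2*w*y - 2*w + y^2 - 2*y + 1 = 0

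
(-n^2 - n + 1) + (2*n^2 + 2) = n^2 - n + 3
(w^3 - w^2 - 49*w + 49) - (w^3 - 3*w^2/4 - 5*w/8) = -w^2/4 - 387*w/8 + 49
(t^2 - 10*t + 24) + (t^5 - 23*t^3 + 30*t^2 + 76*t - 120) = t^5 - 23*t^3 + 31*t^2 + 66*t - 96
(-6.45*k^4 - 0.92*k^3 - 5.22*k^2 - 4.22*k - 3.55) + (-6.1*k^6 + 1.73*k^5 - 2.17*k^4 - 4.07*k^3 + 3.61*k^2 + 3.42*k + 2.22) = -6.1*k^6 + 1.73*k^5 - 8.62*k^4 - 4.99*k^3 - 1.61*k^2 - 0.8*k - 1.33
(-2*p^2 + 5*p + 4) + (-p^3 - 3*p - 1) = -p^3 - 2*p^2 + 2*p + 3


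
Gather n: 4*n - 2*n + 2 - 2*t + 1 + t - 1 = 2*n - t + 2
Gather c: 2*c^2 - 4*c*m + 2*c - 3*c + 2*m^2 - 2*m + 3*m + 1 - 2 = 2*c^2 + c*(-4*m - 1) + 2*m^2 + m - 1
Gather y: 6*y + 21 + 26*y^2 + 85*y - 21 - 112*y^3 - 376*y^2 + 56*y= -112*y^3 - 350*y^2 + 147*y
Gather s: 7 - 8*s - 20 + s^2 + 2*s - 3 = s^2 - 6*s - 16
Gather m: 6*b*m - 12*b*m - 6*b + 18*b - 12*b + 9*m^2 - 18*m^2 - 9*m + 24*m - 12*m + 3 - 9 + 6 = -9*m^2 + m*(3 - 6*b)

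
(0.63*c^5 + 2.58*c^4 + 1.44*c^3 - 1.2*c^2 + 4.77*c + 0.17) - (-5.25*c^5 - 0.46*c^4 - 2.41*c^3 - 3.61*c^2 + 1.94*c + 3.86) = 5.88*c^5 + 3.04*c^4 + 3.85*c^3 + 2.41*c^2 + 2.83*c - 3.69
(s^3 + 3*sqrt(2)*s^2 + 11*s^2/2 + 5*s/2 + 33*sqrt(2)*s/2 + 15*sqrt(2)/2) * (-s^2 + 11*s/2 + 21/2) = -s^5 - 3*sqrt(2)*s^4 + 153*s^3/4 + 143*s^2/2 + 459*sqrt(2)*s^2/4 + 105*s/4 + 429*sqrt(2)*s/2 + 315*sqrt(2)/4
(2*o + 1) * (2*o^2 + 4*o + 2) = 4*o^3 + 10*o^2 + 8*o + 2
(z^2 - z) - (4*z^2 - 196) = -3*z^2 - z + 196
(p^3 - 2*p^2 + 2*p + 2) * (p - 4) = p^4 - 6*p^3 + 10*p^2 - 6*p - 8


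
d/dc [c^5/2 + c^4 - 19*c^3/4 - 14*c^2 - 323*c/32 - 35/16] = 5*c^4/2 + 4*c^3 - 57*c^2/4 - 28*c - 323/32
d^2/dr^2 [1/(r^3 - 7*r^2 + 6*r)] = 2*(r*(7 - 3*r)*(r^2 - 7*r + 6) + (3*r^2 - 14*r + 6)^2)/(r^3*(r^2 - 7*r + 6)^3)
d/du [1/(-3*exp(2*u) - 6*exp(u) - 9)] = 2*(exp(u) + 1)*exp(u)/(3*(exp(2*u) + 2*exp(u) + 3)^2)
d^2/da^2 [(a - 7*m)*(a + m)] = 2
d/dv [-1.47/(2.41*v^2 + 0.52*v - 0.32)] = (7.0854*v + 0.7644)/(2.41*v^2 + 0.52*v - 0.32)^2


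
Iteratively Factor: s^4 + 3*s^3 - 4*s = (s)*(s^3 + 3*s^2 - 4) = s*(s + 2)*(s^2 + s - 2) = s*(s - 1)*(s + 2)*(s + 2)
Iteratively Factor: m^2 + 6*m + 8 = (m + 2)*(m + 4)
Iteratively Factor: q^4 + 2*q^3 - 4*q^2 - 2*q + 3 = (q - 1)*(q^3 + 3*q^2 - q - 3) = (q - 1)^2*(q^2 + 4*q + 3) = (q - 1)^2*(q + 3)*(q + 1)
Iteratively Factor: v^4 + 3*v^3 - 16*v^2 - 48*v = (v - 4)*(v^3 + 7*v^2 + 12*v) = v*(v - 4)*(v^2 + 7*v + 12) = v*(v - 4)*(v + 3)*(v + 4)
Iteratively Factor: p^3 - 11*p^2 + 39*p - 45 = (p - 3)*(p^2 - 8*p + 15) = (p - 5)*(p - 3)*(p - 3)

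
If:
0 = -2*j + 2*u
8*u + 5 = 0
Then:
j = -5/8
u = -5/8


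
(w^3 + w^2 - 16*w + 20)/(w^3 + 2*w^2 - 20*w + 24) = (w + 5)/(w + 6)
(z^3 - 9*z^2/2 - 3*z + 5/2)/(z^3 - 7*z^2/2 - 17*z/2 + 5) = (z + 1)/(z + 2)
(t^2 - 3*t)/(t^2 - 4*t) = (t - 3)/(t - 4)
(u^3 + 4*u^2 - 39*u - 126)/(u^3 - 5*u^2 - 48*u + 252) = (u + 3)/(u - 6)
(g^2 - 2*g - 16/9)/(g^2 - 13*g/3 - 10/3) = (g - 8/3)/(g - 5)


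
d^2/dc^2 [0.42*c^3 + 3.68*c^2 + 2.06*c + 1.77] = 2.52*c + 7.36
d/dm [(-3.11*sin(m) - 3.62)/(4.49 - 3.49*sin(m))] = -26.5977*cos(m)/(3.49*sin(m) - 4.49)^2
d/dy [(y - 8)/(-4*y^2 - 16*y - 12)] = (-y^2 - 4*y + 2*(y - 8)*(y + 2) - 3)/(4*(y^2 + 4*y + 3)^2)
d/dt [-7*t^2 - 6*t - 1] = -14*t - 6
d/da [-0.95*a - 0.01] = -0.950000000000000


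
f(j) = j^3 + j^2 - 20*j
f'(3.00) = 13.00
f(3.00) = -24.00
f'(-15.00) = 625.00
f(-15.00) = -2850.00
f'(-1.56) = -15.82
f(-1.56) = 29.84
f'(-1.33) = -17.35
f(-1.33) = 26.02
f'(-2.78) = -2.37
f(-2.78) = 41.84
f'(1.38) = -11.53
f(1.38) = -23.07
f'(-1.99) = -12.10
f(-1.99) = 35.88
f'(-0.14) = -20.22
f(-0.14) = 2.82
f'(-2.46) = -6.77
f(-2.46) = 40.36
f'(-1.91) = -12.88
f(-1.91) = 34.88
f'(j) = 3*j^2 + 2*j - 20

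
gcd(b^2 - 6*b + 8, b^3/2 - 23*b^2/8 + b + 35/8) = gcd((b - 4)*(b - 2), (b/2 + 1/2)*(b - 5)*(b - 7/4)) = 1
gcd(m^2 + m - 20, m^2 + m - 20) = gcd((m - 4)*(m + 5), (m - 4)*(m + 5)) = m^2 + m - 20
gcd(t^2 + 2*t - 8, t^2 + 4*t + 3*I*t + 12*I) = t + 4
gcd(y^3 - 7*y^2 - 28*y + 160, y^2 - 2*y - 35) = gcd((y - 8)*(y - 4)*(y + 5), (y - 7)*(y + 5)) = y + 5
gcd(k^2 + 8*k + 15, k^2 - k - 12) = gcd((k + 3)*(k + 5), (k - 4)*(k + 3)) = k + 3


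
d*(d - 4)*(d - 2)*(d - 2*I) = d^4 - 6*d^3 - 2*I*d^3 + 8*d^2 + 12*I*d^2 - 16*I*d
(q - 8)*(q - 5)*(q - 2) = q^3 - 15*q^2 + 66*q - 80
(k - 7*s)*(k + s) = k^2 - 6*k*s - 7*s^2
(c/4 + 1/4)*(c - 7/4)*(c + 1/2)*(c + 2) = c^4/4 + 7*c^3/16 - 21*c^2/32 - 41*c/32 - 7/16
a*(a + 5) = a^2 + 5*a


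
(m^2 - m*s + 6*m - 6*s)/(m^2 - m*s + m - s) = (m + 6)/(m + 1)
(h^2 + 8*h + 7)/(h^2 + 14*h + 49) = (h + 1)/(h + 7)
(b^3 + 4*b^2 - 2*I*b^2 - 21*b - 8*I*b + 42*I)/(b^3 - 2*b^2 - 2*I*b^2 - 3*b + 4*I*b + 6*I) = (b + 7)/(b + 1)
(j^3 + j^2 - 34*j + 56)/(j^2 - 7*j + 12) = (j^2 + 5*j - 14)/(j - 3)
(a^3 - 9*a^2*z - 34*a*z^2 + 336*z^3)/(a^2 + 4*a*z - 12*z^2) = (-a^2 + 15*a*z - 56*z^2)/(-a + 2*z)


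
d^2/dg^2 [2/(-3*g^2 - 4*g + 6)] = 4*(9*g^2 + 12*g - 4*(3*g + 2)^2 - 18)/(3*g^2 + 4*g - 6)^3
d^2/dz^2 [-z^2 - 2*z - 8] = -2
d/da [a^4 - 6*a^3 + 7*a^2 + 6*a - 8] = 4*a^3 - 18*a^2 + 14*a + 6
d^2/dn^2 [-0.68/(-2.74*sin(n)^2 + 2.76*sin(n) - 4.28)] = (-20.420672*sin(n)^4 + 15.427296*sin(n)^3 + 57.349024*sin(n)^2 - 38.887296*sin(n) - 5.589056)/(2.74*sin(n)^2 - 2.76*sin(n) + 4.28)^3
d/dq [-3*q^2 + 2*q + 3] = 2 - 6*q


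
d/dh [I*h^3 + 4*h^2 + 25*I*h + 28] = 3*I*h^2 + 8*h + 25*I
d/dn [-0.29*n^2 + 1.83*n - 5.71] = 1.83 - 0.58*n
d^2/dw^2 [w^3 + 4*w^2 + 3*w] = 6*w + 8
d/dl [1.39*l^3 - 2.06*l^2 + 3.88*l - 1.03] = 4.17*l^2 - 4.12*l + 3.88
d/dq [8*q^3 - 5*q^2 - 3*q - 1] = 24*q^2 - 10*q - 3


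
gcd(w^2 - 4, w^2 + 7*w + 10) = w + 2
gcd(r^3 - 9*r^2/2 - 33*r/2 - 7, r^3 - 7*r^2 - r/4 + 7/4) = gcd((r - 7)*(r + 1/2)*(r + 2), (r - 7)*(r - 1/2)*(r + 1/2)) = r^2 - 13*r/2 - 7/2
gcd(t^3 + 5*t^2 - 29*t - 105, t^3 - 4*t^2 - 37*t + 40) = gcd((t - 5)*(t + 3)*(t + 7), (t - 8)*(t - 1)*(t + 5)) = 1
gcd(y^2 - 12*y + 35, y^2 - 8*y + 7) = y - 7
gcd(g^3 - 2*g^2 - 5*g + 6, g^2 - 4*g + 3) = g^2 - 4*g + 3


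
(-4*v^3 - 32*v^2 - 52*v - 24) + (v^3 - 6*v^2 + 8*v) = -3*v^3 - 38*v^2 - 44*v - 24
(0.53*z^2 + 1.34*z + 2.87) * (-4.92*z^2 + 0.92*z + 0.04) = -2.6076*z^4 - 6.1052*z^3 - 12.8664*z^2 + 2.694*z + 0.1148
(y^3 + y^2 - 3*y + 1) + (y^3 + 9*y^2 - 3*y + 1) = 2*y^3 + 10*y^2 - 6*y + 2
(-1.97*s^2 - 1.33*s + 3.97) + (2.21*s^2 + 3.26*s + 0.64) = 0.24*s^2 + 1.93*s + 4.61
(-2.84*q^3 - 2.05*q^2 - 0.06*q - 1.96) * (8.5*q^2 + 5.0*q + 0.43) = -24.14*q^5 - 31.625*q^4 - 11.9812*q^3 - 17.8415*q^2 - 9.8258*q - 0.8428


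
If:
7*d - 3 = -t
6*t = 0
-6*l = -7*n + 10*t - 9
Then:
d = 3/7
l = 7*n/6 + 3/2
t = 0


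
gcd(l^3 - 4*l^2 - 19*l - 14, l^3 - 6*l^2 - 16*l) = l + 2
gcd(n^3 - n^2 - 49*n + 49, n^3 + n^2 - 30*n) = 1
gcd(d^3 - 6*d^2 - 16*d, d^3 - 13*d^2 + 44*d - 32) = d - 8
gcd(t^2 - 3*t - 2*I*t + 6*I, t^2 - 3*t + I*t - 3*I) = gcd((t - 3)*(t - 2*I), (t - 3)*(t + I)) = t - 3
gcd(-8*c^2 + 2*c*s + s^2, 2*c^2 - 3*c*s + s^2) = -2*c + s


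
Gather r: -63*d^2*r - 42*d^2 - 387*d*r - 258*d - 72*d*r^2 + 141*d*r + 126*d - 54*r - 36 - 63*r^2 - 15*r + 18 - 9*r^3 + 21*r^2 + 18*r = -42*d^2 - 132*d - 9*r^3 + r^2*(-72*d - 42) + r*(-63*d^2 - 246*d - 51) - 18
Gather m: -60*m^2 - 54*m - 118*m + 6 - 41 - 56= -60*m^2 - 172*m - 91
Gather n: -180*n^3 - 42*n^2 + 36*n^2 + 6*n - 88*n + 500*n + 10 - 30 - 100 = -180*n^3 - 6*n^2 + 418*n - 120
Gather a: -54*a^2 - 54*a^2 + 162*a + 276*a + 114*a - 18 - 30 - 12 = -108*a^2 + 552*a - 60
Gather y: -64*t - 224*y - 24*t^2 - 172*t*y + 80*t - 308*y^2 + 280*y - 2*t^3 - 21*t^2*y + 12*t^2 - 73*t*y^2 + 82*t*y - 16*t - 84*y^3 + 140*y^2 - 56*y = -2*t^3 - 12*t^2 - 84*y^3 + y^2*(-73*t - 168) + y*(-21*t^2 - 90*t)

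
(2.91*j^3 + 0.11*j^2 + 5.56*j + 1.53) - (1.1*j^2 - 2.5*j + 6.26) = 2.91*j^3 - 0.99*j^2 + 8.06*j - 4.73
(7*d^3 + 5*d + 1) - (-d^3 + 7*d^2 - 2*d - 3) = 8*d^3 - 7*d^2 + 7*d + 4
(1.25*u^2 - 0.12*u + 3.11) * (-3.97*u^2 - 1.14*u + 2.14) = -4.9625*u^4 - 0.9486*u^3 - 9.5349*u^2 - 3.8022*u + 6.6554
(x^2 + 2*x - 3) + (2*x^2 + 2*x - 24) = 3*x^2 + 4*x - 27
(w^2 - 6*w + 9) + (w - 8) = w^2 - 5*w + 1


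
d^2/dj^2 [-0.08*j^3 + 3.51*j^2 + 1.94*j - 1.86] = 7.02 - 0.48*j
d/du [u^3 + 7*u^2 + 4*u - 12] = 3*u^2 + 14*u + 4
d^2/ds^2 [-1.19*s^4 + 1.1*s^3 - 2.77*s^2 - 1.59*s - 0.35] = -14.28*s^2 + 6.6*s - 5.54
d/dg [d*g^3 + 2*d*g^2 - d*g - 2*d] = d*(3*g^2 + 4*g - 1)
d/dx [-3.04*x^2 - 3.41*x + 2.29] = -6.08*x - 3.41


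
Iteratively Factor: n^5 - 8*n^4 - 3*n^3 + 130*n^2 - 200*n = (n)*(n^4 - 8*n^3 - 3*n^2 + 130*n - 200) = n*(n - 5)*(n^3 - 3*n^2 - 18*n + 40) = n*(n - 5)*(n + 4)*(n^2 - 7*n + 10) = n*(n - 5)*(n - 2)*(n + 4)*(n - 5)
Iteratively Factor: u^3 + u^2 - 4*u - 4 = (u - 2)*(u^2 + 3*u + 2) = (u - 2)*(u + 2)*(u + 1)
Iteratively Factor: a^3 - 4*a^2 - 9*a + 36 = (a - 4)*(a^2 - 9) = (a - 4)*(a + 3)*(a - 3)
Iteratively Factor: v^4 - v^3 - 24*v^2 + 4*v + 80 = (v + 2)*(v^3 - 3*v^2 - 18*v + 40) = (v - 2)*(v + 2)*(v^2 - v - 20) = (v - 2)*(v + 2)*(v + 4)*(v - 5)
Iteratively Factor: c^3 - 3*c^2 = (c)*(c^2 - 3*c) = c^2*(c - 3)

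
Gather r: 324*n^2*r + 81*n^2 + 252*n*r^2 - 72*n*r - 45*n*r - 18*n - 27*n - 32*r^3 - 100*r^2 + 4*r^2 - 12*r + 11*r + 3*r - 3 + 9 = 81*n^2 - 45*n - 32*r^3 + r^2*(252*n - 96) + r*(324*n^2 - 117*n + 2) + 6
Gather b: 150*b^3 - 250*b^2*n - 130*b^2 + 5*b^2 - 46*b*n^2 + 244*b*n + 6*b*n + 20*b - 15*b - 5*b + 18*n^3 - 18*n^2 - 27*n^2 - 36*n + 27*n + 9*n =150*b^3 + b^2*(-250*n - 125) + b*(-46*n^2 + 250*n) + 18*n^3 - 45*n^2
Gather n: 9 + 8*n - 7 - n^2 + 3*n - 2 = -n^2 + 11*n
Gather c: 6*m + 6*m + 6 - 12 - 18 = 12*m - 24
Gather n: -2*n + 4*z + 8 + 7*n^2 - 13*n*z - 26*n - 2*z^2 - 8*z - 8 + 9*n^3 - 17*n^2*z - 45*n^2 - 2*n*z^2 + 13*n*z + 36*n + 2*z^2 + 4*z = 9*n^3 + n^2*(-17*z - 38) + n*(8 - 2*z^2)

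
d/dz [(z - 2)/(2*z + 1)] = 5/(2*z + 1)^2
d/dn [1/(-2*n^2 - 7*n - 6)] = (4*n + 7)/(2*n^2 + 7*n + 6)^2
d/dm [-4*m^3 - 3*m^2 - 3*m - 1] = -12*m^2 - 6*m - 3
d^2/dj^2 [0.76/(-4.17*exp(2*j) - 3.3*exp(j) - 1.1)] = (-0.76*(8.34*exp(j) + 3.3)*(16.68*exp(j) + 6.6)*exp(j) + (12.6768*exp(j) + 2.508)*(4.17*exp(2*j) + 3.3*exp(j) + 1.1))*exp(j)/(4.17*exp(2*j) + 3.3*exp(j) + 1.1)^3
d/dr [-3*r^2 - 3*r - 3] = -6*r - 3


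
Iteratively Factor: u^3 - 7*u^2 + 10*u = (u - 5)*(u^2 - 2*u) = u*(u - 5)*(u - 2)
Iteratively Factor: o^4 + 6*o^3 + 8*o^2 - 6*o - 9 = (o + 3)*(o^3 + 3*o^2 - o - 3) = (o + 3)^2*(o^2 - 1) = (o - 1)*(o + 3)^2*(o + 1)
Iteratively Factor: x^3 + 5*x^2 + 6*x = (x + 2)*(x^2 + 3*x) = x*(x + 2)*(x + 3)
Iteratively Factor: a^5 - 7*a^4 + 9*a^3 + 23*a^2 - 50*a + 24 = (a - 3)*(a^4 - 4*a^3 - 3*a^2 + 14*a - 8) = (a - 4)*(a - 3)*(a^3 - 3*a + 2) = (a - 4)*(a - 3)*(a - 1)*(a^2 + a - 2) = (a - 4)*(a - 3)*(a - 1)*(a + 2)*(a - 1)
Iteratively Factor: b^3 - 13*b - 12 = (b - 4)*(b^2 + 4*b + 3) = (b - 4)*(b + 1)*(b + 3)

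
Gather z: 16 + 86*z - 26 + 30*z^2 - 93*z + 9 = 30*z^2 - 7*z - 1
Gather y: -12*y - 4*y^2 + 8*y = -4*y^2 - 4*y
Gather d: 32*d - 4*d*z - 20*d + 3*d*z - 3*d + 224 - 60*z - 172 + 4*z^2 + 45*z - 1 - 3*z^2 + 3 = d*(9 - z) + z^2 - 15*z + 54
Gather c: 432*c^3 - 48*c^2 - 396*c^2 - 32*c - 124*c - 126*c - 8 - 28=432*c^3 - 444*c^2 - 282*c - 36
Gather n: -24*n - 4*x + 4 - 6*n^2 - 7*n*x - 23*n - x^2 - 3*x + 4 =-6*n^2 + n*(-7*x - 47) - x^2 - 7*x + 8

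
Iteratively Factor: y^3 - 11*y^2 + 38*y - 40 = (y - 2)*(y^2 - 9*y + 20) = (y - 5)*(y - 2)*(y - 4)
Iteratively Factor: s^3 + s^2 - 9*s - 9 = (s + 1)*(s^2 - 9) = (s + 1)*(s + 3)*(s - 3)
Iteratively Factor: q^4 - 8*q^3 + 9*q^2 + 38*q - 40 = (q - 5)*(q^3 - 3*q^2 - 6*q + 8) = (q - 5)*(q - 1)*(q^2 - 2*q - 8) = (q - 5)*(q - 1)*(q + 2)*(q - 4)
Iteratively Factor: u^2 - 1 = (u - 1)*(u + 1)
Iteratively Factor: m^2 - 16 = (m - 4)*(m + 4)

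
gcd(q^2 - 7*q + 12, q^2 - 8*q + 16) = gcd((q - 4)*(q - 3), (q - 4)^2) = q - 4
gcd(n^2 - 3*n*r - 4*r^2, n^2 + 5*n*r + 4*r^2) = n + r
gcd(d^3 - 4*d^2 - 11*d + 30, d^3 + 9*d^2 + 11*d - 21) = d + 3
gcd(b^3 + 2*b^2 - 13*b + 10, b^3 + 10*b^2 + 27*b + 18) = 1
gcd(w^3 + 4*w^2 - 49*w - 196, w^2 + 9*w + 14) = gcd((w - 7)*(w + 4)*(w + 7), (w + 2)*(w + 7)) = w + 7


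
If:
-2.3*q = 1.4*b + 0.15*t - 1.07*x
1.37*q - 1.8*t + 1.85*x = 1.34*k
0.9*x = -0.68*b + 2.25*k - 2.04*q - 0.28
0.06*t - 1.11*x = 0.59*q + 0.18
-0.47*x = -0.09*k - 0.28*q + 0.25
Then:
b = -0.76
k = 0.05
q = 0.31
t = -0.14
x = -0.34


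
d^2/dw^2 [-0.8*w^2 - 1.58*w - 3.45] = -1.60000000000000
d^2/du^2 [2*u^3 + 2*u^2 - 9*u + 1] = 12*u + 4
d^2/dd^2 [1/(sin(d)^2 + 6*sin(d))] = 2*(-2*sin(d) - 9 - 15/sin(d) + 18/sin(d)^2 + 36/sin(d)^3)/(sin(d) + 6)^3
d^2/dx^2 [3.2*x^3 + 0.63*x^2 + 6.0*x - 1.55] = 19.2*x + 1.26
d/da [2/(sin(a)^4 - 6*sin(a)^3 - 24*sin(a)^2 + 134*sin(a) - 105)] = 4*(-2*sin(a)^3 + 9*sin(a)^2 + 24*sin(a) - 67)*cos(a)/((sin(a) - 7)^2*(sin(a) - 3)^2*(sin(a) - 1)^2*(sin(a) + 5)^2)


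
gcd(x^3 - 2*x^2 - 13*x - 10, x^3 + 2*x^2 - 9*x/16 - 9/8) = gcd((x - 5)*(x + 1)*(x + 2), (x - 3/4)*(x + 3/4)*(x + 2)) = x + 2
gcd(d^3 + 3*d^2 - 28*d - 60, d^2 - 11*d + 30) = d - 5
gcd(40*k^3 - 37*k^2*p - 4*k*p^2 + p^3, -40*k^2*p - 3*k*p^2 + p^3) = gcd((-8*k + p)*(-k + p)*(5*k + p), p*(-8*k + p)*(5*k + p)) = -40*k^2 - 3*k*p + p^2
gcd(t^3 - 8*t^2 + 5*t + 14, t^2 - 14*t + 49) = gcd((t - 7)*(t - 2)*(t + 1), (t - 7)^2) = t - 7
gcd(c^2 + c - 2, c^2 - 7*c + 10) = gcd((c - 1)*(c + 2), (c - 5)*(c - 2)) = 1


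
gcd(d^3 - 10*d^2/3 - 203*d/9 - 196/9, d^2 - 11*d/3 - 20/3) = d + 4/3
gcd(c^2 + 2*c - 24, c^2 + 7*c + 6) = c + 6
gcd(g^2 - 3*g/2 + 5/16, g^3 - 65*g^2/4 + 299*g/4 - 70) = g - 5/4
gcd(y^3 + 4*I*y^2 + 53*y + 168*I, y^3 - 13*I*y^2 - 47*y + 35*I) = y - 7*I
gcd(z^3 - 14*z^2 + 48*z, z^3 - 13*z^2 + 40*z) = z^2 - 8*z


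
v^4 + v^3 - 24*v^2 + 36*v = v*(v - 3)*(v - 2)*(v + 6)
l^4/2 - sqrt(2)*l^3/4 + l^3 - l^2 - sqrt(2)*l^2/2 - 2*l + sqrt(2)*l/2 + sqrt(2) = (l/2 + sqrt(2)/2)*(l + 2)*(l - sqrt(2))*(l - sqrt(2)/2)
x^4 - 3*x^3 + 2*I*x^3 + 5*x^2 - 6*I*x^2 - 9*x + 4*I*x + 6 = (x - 2)*(x - 1)*(x - I)*(x + 3*I)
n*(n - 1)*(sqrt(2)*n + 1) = sqrt(2)*n^3 - sqrt(2)*n^2 + n^2 - n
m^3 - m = m*(m - 1)*(m + 1)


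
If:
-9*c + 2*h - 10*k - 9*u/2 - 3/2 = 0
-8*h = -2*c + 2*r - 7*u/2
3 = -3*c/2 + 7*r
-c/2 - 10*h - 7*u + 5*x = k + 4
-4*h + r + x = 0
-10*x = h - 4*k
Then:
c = 38485/11316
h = 265/11316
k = -30025/11316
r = 8731/7544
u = -2317/1886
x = -24073/22632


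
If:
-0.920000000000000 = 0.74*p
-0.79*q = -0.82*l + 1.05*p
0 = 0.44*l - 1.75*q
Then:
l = -2.10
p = -1.24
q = -0.53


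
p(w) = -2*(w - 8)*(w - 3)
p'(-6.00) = 46.00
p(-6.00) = -252.00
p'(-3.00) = 34.00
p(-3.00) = -132.00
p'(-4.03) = 38.12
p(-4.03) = -169.14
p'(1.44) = 16.24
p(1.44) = -20.47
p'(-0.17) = 22.68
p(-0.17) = -51.80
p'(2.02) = 13.92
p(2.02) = -11.72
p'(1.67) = 15.32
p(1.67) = -16.84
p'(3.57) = 7.72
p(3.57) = 5.05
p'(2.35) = 12.60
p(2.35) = -7.34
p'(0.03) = 21.88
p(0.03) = -47.34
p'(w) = 22 - 4*w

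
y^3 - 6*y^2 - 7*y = y*(y - 7)*(y + 1)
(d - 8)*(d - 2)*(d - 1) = d^3 - 11*d^2 + 26*d - 16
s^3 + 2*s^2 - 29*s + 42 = (s - 3)*(s - 2)*(s + 7)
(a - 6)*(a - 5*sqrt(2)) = a^2 - 5*sqrt(2)*a - 6*a + 30*sqrt(2)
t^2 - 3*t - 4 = (t - 4)*(t + 1)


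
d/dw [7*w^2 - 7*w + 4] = 14*w - 7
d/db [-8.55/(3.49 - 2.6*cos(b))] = 22.23*sin(b)/(2.6*cos(b) - 3.49)^2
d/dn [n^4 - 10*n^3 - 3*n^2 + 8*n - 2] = 4*n^3 - 30*n^2 - 6*n + 8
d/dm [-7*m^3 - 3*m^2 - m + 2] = -21*m^2 - 6*m - 1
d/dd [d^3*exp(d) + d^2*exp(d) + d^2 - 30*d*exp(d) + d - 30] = d^3*exp(d) + 4*d^2*exp(d) - 28*d*exp(d) + 2*d - 30*exp(d) + 1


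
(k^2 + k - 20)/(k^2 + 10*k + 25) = (k - 4)/(k + 5)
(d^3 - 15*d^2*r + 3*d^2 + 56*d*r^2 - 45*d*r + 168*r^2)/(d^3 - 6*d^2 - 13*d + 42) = (d^2 - 15*d*r + 56*r^2)/(d^2 - 9*d + 14)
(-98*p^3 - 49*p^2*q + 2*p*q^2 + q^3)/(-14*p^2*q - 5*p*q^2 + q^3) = (7*p + q)/q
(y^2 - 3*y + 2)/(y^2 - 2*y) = (y - 1)/y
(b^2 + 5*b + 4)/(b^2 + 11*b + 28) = (b + 1)/(b + 7)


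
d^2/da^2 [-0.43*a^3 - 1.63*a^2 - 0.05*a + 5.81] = -2.58*a - 3.26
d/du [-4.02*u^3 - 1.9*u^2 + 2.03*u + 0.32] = -12.06*u^2 - 3.8*u + 2.03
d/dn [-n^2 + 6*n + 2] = 6 - 2*n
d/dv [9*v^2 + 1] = 18*v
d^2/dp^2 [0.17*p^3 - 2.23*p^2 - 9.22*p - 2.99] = 1.02*p - 4.46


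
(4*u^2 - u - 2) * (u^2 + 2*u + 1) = 4*u^4 + 7*u^3 - 5*u - 2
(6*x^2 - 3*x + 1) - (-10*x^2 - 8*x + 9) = 16*x^2 + 5*x - 8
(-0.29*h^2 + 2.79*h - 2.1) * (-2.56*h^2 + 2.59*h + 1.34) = 0.7424*h^4 - 7.8935*h^3 + 12.2135*h^2 - 1.7004*h - 2.814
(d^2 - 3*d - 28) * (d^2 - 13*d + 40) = d^4 - 16*d^3 + 51*d^2 + 244*d - 1120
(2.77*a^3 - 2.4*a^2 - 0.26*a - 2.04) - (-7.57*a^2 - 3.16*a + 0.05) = 2.77*a^3 + 5.17*a^2 + 2.9*a - 2.09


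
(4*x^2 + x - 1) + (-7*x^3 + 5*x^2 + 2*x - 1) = -7*x^3 + 9*x^2 + 3*x - 2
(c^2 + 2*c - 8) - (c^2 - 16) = 2*c + 8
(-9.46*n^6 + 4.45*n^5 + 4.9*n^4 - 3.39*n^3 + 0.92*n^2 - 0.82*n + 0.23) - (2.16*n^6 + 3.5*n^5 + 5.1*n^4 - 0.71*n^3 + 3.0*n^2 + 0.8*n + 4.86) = -11.62*n^6 + 0.95*n^5 - 0.199999999999999*n^4 - 2.68*n^3 - 2.08*n^2 - 1.62*n - 4.63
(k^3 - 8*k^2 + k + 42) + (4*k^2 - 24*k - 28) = k^3 - 4*k^2 - 23*k + 14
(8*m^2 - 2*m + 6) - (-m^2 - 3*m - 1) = 9*m^2 + m + 7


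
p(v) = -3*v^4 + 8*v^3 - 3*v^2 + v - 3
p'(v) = -12*v^3 + 24*v^2 - 6*v + 1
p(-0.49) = -5.32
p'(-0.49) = 11.11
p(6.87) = -4226.42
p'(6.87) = -2798.41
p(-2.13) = -157.80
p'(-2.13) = 238.63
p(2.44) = -8.54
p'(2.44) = -45.08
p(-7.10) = -10648.12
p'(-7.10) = 5548.37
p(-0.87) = -13.13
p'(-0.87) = 32.29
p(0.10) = -2.92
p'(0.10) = 0.63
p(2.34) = -4.53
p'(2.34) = -35.38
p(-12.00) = -76479.00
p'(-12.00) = 24265.00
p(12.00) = -48807.00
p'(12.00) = -17351.00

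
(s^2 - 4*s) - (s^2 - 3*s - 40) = 40 - s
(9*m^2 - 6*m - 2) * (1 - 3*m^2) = -27*m^4 + 18*m^3 + 15*m^2 - 6*m - 2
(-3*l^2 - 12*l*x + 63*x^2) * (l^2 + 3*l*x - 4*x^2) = -3*l^4 - 21*l^3*x + 39*l^2*x^2 + 237*l*x^3 - 252*x^4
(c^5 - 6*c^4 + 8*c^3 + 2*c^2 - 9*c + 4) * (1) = c^5 - 6*c^4 + 8*c^3 + 2*c^2 - 9*c + 4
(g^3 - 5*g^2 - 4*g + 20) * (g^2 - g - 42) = g^5 - 6*g^4 - 41*g^3 + 234*g^2 + 148*g - 840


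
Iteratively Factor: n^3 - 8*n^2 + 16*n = (n - 4)*(n^2 - 4*n) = n*(n - 4)*(n - 4)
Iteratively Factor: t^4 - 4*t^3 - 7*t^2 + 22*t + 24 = (t + 1)*(t^3 - 5*t^2 - 2*t + 24) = (t - 4)*(t + 1)*(t^2 - t - 6) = (t - 4)*(t + 1)*(t + 2)*(t - 3)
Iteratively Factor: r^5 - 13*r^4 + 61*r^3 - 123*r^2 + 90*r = (r - 3)*(r^4 - 10*r^3 + 31*r^2 - 30*r) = (r - 5)*(r - 3)*(r^3 - 5*r^2 + 6*r) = r*(r - 5)*(r - 3)*(r^2 - 5*r + 6) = r*(r - 5)*(r - 3)*(r - 2)*(r - 3)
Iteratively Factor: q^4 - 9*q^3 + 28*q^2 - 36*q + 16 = (q - 2)*(q^3 - 7*q^2 + 14*q - 8) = (q - 4)*(q - 2)*(q^2 - 3*q + 2) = (q - 4)*(q - 2)^2*(q - 1)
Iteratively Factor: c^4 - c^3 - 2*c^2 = (c - 2)*(c^3 + c^2) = c*(c - 2)*(c^2 + c) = c*(c - 2)*(c + 1)*(c)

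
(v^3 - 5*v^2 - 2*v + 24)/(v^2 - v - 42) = (-v^3 + 5*v^2 + 2*v - 24)/(-v^2 + v + 42)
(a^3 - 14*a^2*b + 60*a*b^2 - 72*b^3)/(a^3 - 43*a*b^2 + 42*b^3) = (a^2 - 8*a*b + 12*b^2)/(a^2 + 6*a*b - 7*b^2)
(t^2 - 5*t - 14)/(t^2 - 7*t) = (t + 2)/t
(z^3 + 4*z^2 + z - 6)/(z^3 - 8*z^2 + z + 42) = (z^2 + 2*z - 3)/(z^2 - 10*z + 21)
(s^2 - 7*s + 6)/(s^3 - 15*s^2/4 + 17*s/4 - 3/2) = 4*(s - 6)/(4*s^2 - 11*s + 6)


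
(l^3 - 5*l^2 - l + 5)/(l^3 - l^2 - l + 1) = (l - 5)/(l - 1)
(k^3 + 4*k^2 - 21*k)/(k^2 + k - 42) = k*(k - 3)/(k - 6)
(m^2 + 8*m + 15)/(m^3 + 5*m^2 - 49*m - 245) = (m + 3)/(m^2 - 49)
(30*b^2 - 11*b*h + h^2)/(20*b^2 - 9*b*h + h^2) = (6*b - h)/(4*b - h)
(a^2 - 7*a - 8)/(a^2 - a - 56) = (a + 1)/(a + 7)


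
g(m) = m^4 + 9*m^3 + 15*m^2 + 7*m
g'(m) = 4*m^3 + 27*m^2 + 30*m + 7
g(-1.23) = -0.38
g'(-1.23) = 3.50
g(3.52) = 756.55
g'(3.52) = 621.60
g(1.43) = 71.18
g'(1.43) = 116.81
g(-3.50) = -76.56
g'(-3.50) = 61.25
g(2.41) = 263.70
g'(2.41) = 292.11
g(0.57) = 10.64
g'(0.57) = 33.61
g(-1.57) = -2.77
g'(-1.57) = 10.97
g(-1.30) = -0.67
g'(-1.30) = 4.84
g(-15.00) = 23520.00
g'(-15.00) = -7868.00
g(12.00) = 38532.00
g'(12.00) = 11167.00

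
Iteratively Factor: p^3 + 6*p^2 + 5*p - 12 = (p + 4)*(p^2 + 2*p - 3) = (p - 1)*(p + 4)*(p + 3)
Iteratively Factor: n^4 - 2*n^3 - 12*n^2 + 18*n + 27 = (n + 3)*(n^3 - 5*n^2 + 3*n + 9) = (n - 3)*(n + 3)*(n^2 - 2*n - 3) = (n - 3)^2*(n + 3)*(n + 1)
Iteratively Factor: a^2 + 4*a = (a)*(a + 4)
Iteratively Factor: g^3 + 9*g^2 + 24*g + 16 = (g + 4)*(g^2 + 5*g + 4) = (g + 4)^2*(g + 1)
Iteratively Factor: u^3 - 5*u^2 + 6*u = (u)*(u^2 - 5*u + 6) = u*(u - 3)*(u - 2)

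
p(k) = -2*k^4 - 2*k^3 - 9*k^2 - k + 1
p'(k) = -8*k^3 - 6*k^2 - 18*k - 1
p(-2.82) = -149.38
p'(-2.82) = 181.45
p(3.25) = -389.10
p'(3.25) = -397.50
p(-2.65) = -120.96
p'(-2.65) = 153.44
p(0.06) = 0.91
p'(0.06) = -2.10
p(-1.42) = -18.13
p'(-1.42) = 35.37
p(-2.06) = -53.67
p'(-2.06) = 80.55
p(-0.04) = 1.03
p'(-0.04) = -0.29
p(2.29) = -127.51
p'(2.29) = -169.76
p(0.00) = 1.00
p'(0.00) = -1.00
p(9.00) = -15317.00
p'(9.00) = -6481.00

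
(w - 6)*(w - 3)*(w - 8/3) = w^3 - 35*w^2/3 + 42*w - 48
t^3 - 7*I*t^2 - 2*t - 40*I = (t - 5*I)*(t - 4*I)*(t + 2*I)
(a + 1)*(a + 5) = a^2 + 6*a + 5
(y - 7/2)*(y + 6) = y^2 + 5*y/2 - 21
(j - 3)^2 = j^2 - 6*j + 9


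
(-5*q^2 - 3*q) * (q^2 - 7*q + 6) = -5*q^4 + 32*q^3 - 9*q^2 - 18*q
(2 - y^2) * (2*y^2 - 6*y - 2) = -2*y^4 + 6*y^3 + 6*y^2 - 12*y - 4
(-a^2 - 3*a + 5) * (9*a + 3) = -9*a^3 - 30*a^2 + 36*a + 15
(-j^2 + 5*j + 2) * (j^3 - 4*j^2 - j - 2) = -j^5 + 9*j^4 - 17*j^3 - 11*j^2 - 12*j - 4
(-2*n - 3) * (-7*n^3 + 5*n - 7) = 14*n^4 + 21*n^3 - 10*n^2 - n + 21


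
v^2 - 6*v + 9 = (v - 3)^2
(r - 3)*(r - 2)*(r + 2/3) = r^3 - 13*r^2/3 + 8*r/3 + 4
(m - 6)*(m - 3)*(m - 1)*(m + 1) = m^4 - 9*m^3 + 17*m^2 + 9*m - 18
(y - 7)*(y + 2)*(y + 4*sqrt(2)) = y^3 - 5*y^2 + 4*sqrt(2)*y^2 - 20*sqrt(2)*y - 14*y - 56*sqrt(2)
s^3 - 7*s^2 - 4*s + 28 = (s - 7)*(s - 2)*(s + 2)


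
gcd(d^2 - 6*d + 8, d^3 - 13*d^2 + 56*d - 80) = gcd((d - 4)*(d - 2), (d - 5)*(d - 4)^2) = d - 4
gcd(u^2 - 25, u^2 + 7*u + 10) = u + 5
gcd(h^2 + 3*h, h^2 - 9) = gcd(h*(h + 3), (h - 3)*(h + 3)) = h + 3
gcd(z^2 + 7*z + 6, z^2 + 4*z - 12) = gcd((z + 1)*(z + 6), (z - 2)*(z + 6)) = z + 6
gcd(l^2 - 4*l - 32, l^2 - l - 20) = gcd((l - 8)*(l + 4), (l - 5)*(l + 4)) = l + 4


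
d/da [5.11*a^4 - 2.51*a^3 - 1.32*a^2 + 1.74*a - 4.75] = 20.44*a^3 - 7.53*a^2 - 2.64*a + 1.74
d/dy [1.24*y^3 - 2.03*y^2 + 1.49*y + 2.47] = 3.72*y^2 - 4.06*y + 1.49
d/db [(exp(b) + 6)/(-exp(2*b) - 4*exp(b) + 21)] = (2*(exp(b) + 2)*(exp(b) + 6) - exp(2*b) - 4*exp(b) + 21)*exp(b)/(exp(2*b) + 4*exp(b) - 21)^2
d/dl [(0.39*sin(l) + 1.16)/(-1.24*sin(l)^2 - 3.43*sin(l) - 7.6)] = (0.4836*sin(l)^2 + 2.8768*sin(l) + 1.0148)*cos(l)/(1.5376*sin(l)^4 + 8.5064*sin(l)^3 + 30.6129*sin(l)^2 + 52.136*sin(l) + 57.76)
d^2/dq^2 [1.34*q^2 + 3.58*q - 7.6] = 2.68000000000000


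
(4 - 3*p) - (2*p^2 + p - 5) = -2*p^2 - 4*p + 9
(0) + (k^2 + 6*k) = k^2 + 6*k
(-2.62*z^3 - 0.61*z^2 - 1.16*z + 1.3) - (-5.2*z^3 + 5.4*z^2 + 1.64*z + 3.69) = 2.58*z^3 - 6.01*z^2 - 2.8*z - 2.39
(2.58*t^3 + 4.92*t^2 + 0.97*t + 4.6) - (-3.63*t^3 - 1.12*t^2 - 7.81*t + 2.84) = 6.21*t^3 + 6.04*t^2 + 8.78*t + 1.76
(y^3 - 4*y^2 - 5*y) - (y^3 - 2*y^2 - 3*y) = -2*y^2 - 2*y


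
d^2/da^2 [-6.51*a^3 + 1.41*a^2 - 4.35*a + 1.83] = 2.82 - 39.06*a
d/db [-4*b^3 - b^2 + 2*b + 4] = -12*b^2 - 2*b + 2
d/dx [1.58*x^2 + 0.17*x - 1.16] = 3.16*x + 0.17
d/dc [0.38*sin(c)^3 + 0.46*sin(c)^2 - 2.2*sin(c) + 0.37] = (1.14*sin(c)^2 + 0.92*sin(c) - 2.2)*cos(c)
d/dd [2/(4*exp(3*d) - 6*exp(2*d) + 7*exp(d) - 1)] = (-24*exp(2*d) + 24*exp(d) - 14)*exp(d)/(4*exp(3*d) - 6*exp(2*d) + 7*exp(d) - 1)^2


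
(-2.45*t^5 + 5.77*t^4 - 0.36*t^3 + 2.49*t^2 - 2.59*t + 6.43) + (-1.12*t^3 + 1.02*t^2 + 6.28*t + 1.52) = -2.45*t^5 + 5.77*t^4 - 1.48*t^3 + 3.51*t^2 + 3.69*t + 7.95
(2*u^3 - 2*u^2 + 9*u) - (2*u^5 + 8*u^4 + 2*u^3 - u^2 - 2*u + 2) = -2*u^5 - 8*u^4 - u^2 + 11*u - 2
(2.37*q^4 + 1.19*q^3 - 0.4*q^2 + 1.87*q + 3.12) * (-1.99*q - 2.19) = -4.7163*q^5 - 7.5584*q^4 - 1.8101*q^3 - 2.8453*q^2 - 10.3041*q - 6.8328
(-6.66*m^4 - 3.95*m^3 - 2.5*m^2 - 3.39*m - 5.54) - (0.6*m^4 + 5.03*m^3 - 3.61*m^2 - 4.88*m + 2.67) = -7.26*m^4 - 8.98*m^3 + 1.11*m^2 + 1.49*m - 8.21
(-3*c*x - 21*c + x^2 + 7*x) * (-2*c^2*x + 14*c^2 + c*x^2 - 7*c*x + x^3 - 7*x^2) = 6*c^3*x^2 - 294*c^3 - 5*c^2*x^3 + 245*c^2*x - 2*c*x^4 + 98*c*x^2 + x^5 - 49*x^3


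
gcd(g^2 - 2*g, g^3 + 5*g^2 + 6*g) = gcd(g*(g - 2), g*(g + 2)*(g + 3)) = g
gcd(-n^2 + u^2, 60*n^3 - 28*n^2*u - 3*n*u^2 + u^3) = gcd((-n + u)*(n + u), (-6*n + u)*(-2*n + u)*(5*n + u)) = 1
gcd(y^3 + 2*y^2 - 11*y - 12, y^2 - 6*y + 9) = y - 3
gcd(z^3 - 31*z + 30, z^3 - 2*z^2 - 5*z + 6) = z - 1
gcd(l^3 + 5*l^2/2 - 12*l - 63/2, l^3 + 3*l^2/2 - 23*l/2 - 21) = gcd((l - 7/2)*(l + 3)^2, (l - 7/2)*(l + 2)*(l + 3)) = l^2 - l/2 - 21/2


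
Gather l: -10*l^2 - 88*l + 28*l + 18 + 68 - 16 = -10*l^2 - 60*l + 70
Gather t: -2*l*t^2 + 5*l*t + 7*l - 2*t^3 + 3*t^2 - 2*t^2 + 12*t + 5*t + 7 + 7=7*l - 2*t^3 + t^2*(1 - 2*l) + t*(5*l + 17) + 14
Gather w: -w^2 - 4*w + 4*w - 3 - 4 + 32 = 25 - w^2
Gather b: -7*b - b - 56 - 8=-8*b - 64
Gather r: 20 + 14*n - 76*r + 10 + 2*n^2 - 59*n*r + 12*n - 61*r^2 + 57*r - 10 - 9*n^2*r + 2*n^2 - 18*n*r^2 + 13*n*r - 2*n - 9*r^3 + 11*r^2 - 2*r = 4*n^2 + 24*n - 9*r^3 + r^2*(-18*n - 50) + r*(-9*n^2 - 46*n - 21) + 20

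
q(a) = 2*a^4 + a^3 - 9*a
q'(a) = 8*a^3 + 3*a^2 - 9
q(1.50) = 0.00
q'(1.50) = 24.75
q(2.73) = 106.87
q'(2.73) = 176.13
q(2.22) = 39.54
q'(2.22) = 93.31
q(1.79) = 10.16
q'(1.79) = 46.50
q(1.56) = 1.60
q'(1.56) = 28.67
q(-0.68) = 6.23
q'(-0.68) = -10.13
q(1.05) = -5.86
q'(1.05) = 3.57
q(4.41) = 802.53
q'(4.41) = 735.47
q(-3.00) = 162.00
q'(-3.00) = -198.00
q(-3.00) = 162.00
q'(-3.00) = -198.00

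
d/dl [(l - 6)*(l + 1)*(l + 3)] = 3*l^2 - 4*l - 21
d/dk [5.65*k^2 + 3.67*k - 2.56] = 11.3*k + 3.67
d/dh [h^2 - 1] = 2*h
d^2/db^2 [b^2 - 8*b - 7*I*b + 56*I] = 2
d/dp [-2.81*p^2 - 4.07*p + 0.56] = -5.62*p - 4.07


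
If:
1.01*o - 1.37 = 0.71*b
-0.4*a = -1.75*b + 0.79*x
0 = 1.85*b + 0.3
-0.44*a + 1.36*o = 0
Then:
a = 3.84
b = -0.16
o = 1.24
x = -2.30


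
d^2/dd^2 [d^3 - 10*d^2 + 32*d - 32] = 6*d - 20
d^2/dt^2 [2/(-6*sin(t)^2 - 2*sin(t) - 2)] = (36*sin(t)^4 + 9*sin(t)^3 - 65*sin(t)^2 - 19*sin(t) + 4)/(3*sin(t)^2 + sin(t) + 1)^3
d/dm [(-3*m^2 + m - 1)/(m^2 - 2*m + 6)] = (5*m^2 - 34*m + 4)/(m^4 - 4*m^3 + 16*m^2 - 24*m + 36)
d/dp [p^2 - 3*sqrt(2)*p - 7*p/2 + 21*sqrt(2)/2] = 2*p - 3*sqrt(2) - 7/2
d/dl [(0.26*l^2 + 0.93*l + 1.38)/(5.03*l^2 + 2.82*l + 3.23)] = (-3.9447*l^2 - 12.2032*l - 0.887699999999999)/(25.3009*l^4 + 28.3692*l^3 + 40.4462*l^2 + 18.2172*l + 10.4329)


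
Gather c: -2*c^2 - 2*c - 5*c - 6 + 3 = -2*c^2 - 7*c - 3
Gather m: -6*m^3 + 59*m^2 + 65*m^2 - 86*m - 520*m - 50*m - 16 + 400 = -6*m^3 + 124*m^2 - 656*m + 384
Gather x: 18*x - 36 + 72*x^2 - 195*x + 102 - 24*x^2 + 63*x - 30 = 48*x^2 - 114*x + 36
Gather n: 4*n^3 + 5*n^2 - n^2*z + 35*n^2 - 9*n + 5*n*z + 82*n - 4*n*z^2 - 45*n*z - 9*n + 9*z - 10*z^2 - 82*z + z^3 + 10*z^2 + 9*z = 4*n^3 + n^2*(40 - z) + n*(-4*z^2 - 40*z + 64) + z^3 - 64*z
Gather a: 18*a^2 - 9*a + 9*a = 18*a^2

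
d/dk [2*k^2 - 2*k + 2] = 4*k - 2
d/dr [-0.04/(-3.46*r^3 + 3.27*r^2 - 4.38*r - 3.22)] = (-0.4152*r^2 + 0.2616*r - 0.1752)/(3.46*r^3 - 3.27*r^2 + 4.38*r + 3.22)^2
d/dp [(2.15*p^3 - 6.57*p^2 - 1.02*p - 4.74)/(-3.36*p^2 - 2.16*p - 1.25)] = (-7.224*p^4 - 9.288*p^3 + 2.7015*p^2 - 15.4278*p - 8.9634)/(11.2896*p^4 + 14.5152*p^3 + 13.0656*p^2 + 5.4*p + 1.5625)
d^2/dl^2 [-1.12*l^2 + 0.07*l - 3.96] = -2.24000000000000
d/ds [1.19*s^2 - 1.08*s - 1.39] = 2.38*s - 1.08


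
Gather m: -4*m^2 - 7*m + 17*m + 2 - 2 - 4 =-4*m^2 + 10*m - 4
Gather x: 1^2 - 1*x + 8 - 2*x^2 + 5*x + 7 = -2*x^2 + 4*x + 16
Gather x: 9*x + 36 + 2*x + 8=11*x + 44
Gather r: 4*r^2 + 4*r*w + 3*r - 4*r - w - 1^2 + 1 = 4*r^2 + r*(4*w - 1) - w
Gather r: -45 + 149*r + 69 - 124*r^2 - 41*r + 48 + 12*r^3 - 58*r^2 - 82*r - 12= 12*r^3 - 182*r^2 + 26*r + 60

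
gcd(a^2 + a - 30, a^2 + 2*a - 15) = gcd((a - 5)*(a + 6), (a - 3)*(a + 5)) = 1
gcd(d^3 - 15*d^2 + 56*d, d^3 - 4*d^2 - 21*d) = d^2 - 7*d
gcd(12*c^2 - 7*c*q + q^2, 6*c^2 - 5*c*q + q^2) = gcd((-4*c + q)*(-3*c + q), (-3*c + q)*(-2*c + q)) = -3*c + q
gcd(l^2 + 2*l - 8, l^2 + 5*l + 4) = l + 4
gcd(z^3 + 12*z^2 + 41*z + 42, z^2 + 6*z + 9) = z + 3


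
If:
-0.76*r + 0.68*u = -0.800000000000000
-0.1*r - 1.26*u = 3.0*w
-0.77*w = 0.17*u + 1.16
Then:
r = 6.80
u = 6.42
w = -2.92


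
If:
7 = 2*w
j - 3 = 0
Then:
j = 3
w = 7/2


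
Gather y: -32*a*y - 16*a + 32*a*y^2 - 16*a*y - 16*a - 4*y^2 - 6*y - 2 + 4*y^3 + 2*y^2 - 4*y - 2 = -32*a + 4*y^3 + y^2*(32*a - 2) + y*(-48*a - 10) - 4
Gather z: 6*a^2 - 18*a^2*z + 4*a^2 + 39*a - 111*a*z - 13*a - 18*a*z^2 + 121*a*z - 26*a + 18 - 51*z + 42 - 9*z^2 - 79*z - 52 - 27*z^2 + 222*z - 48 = 10*a^2 + z^2*(-18*a - 36) + z*(-18*a^2 + 10*a + 92) - 40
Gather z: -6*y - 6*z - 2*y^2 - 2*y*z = -2*y^2 - 6*y + z*(-2*y - 6)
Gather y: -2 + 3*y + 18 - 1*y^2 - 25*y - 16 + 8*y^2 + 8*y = 7*y^2 - 14*y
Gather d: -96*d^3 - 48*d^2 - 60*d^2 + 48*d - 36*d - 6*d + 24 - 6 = -96*d^3 - 108*d^2 + 6*d + 18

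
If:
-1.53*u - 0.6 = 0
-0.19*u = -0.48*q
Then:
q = -0.16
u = -0.39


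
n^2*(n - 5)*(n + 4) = n^4 - n^3 - 20*n^2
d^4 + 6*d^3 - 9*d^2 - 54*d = d*(d - 3)*(d + 3)*(d + 6)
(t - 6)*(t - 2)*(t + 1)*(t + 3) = t^4 - 4*t^3 - 17*t^2 + 24*t + 36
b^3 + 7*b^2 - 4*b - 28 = (b - 2)*(b + 2)*(b + 7)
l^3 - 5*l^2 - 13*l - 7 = (l - 7)*(l + 1)^2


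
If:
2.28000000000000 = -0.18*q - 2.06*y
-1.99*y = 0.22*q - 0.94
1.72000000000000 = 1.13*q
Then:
No Solution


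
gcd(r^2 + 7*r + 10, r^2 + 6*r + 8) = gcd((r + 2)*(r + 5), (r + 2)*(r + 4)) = r + 2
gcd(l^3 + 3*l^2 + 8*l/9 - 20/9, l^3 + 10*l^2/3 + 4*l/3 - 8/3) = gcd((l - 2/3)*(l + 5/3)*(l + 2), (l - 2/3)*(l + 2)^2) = l^2 + 4*l/3 - 4/3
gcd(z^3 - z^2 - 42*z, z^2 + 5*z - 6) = z + 6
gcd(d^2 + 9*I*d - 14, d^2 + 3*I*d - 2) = d + 2*I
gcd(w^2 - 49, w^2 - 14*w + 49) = w - 7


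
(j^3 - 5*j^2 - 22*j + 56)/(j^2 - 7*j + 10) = (j^2 - 3*j - 28)/(j - 5)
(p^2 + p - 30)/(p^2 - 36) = (p - 5)/(p - 6)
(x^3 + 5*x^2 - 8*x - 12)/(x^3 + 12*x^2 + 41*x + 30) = (x - 2)/(x + 5)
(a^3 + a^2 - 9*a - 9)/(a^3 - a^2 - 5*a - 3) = (a + 3)/(a + 1)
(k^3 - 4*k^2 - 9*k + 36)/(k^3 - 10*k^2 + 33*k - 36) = (k + 3)/(k - 3)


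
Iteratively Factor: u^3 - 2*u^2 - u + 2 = (u - 2)*(u^2 - 1) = (u - 2)*(u - 1)*(u + 1)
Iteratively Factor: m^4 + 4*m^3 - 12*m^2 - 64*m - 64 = (m + 2)*(m^3 + 2*m^2 - 16*m - 32) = (m - 4)*(m + 2)*(m^2 + 6*m + 8) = (m - 4)*(m + 2)*(m + 4)*(m + 2)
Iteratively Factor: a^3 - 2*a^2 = (a - 2)*(a^2) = a*(a - 2)*(a)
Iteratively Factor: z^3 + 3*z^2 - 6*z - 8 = (z + 1)*(z^2 + 2*z - 8) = (z + 1)*(z + 4)*(z - 2)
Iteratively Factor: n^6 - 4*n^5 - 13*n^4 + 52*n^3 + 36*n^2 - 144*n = (n + 2)*(n^5 - 6*n^4 - n^3 + 54*n^2 - 72*n) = (n - 3)*(n + 2)*(n^4 - 3*n^3 - 10*n^2 + 24*n) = (n - 4)*(n - 3)*(n + 2)*(n^3 + n^2 - 6*n) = (n - 4)*(n - 3)*(n - 2)*(n + 2)*(n^2 + 3*n) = (n - 4)*(n - 3)*(n - 2)*(n + 2)*(n + 3)*(n)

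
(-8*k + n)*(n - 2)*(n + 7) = -8*k*n^2 - 40*k*n + 112*k + n^3 + 5*n^2 - 14*n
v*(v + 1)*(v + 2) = v^3 + 3*v^2 + 2*v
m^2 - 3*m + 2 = (m - 2)*(m - 1)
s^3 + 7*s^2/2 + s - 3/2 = (s - 1/2)*(s + 1)*(s + 3)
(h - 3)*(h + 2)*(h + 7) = h^3 + 6*h^2 - 13*h - 42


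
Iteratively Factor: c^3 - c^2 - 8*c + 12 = (c - 2)*(c^2 + c - 6) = (c - 2)*(c + 3)*(c - 2)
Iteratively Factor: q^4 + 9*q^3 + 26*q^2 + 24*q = (q)*(q^3 + 9*q^2 + 26*q + 24) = q*(q + 3)*(q^2 + 6*q + 8) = q*(q + 2)*(q + 3)*(q + 4)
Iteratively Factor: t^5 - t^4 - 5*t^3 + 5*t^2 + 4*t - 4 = (t + 1)*(t^4 - 2*t^3 - 3*t^2 + 8*t - 4) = (t - 1)*(t + 1)*(t^3 - t^2 - 4*t + 4) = (t - 2)*(t - 1)*(t + 1)*(t^2 + t - 2) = (t - 2)*(t - 1)^2*(t + 1)*(t + 2)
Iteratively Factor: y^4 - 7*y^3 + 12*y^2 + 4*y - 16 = (y - 2)*(y^3 - 5*y^2 + 2*y + 8) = (y - 4)*(y - 2)*(y^2 - y - 2) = (y - 4)*(y - 2)^2*(y + 1)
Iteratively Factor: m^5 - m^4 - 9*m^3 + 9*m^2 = (m)*(m^4 - m^3 - 9*m^2 + 9*m) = m^2*(m^3 - m^2 - 9*m + 9) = m^2*(m - 3)*(m^2 + 2*m - 3) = m^2*(m - 3)*(m + 3)*(m - 1)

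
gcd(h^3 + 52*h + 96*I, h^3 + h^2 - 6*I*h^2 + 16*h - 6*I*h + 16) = h^2 - 6*I*h + 16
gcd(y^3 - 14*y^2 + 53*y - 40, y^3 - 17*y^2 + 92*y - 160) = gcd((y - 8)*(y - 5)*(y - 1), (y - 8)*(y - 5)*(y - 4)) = y^2 - 13*y + 40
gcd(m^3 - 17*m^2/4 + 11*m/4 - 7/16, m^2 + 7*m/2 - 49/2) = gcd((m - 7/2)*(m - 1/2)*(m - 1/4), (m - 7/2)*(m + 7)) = m - 7/2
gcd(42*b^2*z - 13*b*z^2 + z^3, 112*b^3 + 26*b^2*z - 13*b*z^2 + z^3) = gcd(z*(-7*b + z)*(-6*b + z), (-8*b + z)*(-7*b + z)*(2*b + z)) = -7*b + z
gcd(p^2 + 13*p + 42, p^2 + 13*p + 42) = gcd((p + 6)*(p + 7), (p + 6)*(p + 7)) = p^2 + 13*p + 42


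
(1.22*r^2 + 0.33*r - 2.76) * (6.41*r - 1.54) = 7.8202*r^3 + 0.2365*r^2 - 18.1998*r + 4.2504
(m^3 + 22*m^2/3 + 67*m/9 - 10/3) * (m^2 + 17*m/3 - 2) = m^5 + 13*m^4 + 47*m^3 + 653*m^2/27 - 304*m/9 + 20/3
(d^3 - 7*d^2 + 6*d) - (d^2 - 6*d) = d^3 - 8*d^2 + 12*d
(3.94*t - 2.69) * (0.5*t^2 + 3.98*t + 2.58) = 1.97*t^3 + 14.3362*t^2 - 0.540999999999999*t - 6.9402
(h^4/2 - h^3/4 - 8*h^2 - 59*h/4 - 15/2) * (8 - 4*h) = -2*h^5 + 5*h^4 + 30*h^3 - 5*h^2 - 88*h - 60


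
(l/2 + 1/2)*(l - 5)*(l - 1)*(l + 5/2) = l^4/2 - 5*l^3/4 - 27*l^2/4 + 5*l/4 + 25/4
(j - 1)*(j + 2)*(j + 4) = j^3 + 5*j^2 + 2*j - 8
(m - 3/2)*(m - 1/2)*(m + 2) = m^3 - 13*m/4 + 3/2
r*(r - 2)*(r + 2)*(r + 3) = r^4 + 3*r^3 - 4*r^2 - 12*r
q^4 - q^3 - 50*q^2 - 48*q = q*(q - 8)*(q + 1)*(q + 6)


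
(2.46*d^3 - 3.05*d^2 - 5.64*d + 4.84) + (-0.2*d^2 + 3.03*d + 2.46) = 2.46*d^3 - 3.25*d^2 - 2.61*d + 7.3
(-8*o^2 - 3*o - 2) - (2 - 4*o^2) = -4*o^2 - 3*o - 4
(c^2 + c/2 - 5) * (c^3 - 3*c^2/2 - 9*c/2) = c^5 - c^4 - 41*c^3/4 + 21*c^2/4 + 45*c/2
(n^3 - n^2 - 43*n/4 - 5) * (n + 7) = n^4 + 6*n^3 - 71*n^2/4 - 321*n/4 - 35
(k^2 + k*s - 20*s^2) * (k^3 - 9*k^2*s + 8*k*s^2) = k^5 - 8*k^4*s - 21*k^3*s^2 + 188*k^2*s^3 - 160*k*s^4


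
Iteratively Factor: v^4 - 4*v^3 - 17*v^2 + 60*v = (v)*(v^3 - 4*v^2 - 17*v + 60) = v*(v + 4)*(v^2 - 8*v + 15) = v*(v - 5)*(v + 4)*(v - 3)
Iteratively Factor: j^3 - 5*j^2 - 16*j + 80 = (j - 4)*(j^2 - j - 20) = (j - 4)*(j + 4)*(j - 5)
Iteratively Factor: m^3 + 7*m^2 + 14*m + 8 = (m + 1)*(m^2 + 6*m + 8) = (m + 1)*(m + 4)*(m + 2)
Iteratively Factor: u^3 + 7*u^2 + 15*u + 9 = (u + 3)*(u^2 + 4*u + 3) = (u + 3)^2*(u + 1)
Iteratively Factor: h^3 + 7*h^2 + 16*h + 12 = (h + 3)*(h^2 + 4*h + 4) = (h + 2)*(h + 3)*(h + 2)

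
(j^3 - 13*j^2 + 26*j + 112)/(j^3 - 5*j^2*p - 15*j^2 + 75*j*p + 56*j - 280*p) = (-j - 2)/(-j + 5*p)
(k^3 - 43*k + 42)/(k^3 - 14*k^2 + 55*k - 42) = (k + 7)/(k - 7)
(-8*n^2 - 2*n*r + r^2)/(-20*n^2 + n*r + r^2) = (2*n + r)/(5*n + r)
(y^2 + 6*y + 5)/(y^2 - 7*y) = (y^2 + 6*y + 5)/(y*(y - 7))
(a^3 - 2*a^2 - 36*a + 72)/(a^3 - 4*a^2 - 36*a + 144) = (a - 2)/(a - 4)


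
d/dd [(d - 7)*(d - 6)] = 2*d - 13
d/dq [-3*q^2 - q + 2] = -6*q - 1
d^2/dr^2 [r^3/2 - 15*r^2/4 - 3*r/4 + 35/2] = 3*r - 15/2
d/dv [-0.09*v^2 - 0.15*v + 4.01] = -0.18*v - 0.15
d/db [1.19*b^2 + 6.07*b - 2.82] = 2.38*b + 6.07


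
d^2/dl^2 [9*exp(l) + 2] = 9*exp(l)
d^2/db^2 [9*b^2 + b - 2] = 18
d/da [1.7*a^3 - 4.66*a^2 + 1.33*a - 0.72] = 5.1*a^2 - 9.32*a + 1.33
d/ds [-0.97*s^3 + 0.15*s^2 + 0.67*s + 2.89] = -2.91*s^2 + 0.3*s + 0.67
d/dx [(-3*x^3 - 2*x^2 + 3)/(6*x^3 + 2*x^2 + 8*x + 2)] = (3*x^4 - 24*x^3 - 44*x^2 - 10*x - 12)/(2*(9*x^6 + 6*x^5 + 25*x^4 + 14*x^3 + 18*x^2 + 8*x + 1))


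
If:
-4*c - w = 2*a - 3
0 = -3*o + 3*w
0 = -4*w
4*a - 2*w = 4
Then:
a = 1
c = 1/4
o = 0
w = 0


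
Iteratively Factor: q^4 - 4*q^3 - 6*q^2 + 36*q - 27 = (q - 1)*(q^3 - 3*q^2 - 9*q + 27) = (q - 1)*(q + 3)*(q^2 - 6*q + 9) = (q - 3)*(q - 1)*(q + 3)*(q - 3)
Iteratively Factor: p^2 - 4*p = (p)*(p - 4)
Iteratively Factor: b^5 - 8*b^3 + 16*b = (b - 2)*(b^4 + 2*b^3 - 4*b^2 - 8*b) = b*(b - 2)*(b^3 + 2*b^2 - 4*b - 8) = b*(b - 2)^2*(b^2 + 4*b + 4) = b*(b - 2)^2*(b + 2)*(b + 2)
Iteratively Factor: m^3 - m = (m + 1)*(m^2 - m) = (m - 1)*(m + 1)*(m)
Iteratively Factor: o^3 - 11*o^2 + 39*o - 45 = (o - 5)*(o^2 - 6*o + 9) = (o - 5)*(o - 3)*(o - 3)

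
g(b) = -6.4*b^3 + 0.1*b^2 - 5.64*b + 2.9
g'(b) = -19.2*b^2 + 0.2*b - 5.64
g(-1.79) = 50.02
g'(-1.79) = -67.52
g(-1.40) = 28.55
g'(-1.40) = -43.55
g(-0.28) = 4.63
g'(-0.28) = -7.20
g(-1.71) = 44.84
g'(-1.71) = -62.12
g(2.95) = -177.17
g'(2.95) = -172.14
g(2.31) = -88.48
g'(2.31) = -107.63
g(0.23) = 1.53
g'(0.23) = -6.61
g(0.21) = 1.66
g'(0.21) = -6.44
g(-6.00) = 1422.74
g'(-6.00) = -698.04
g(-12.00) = 11144.18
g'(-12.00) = -2772.84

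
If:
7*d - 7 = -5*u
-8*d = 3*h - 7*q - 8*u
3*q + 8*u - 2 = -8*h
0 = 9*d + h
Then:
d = 154/3029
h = -1386/3029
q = -386/233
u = 4025/3029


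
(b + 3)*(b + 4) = b^2 + 7*b + 12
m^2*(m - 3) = m^3 - 3*m^2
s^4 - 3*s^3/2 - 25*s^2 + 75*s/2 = s*(s - 5)*(s - 3/2)*(s + 5)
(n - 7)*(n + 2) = n^2 - 5*n - 14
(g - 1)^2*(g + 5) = g^3 + 3*g^2 - 9*g + 5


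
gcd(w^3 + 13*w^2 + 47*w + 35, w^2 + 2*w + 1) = w + 1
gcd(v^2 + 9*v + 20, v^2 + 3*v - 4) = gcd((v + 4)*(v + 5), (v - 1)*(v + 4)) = v + 4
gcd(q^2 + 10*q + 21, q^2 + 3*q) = q + 3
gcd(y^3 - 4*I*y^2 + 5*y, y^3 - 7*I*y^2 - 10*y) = y^2 - 5*I*y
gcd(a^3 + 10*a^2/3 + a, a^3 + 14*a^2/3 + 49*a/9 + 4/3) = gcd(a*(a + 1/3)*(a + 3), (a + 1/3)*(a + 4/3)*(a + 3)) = a^2 + 10*a/3 + 1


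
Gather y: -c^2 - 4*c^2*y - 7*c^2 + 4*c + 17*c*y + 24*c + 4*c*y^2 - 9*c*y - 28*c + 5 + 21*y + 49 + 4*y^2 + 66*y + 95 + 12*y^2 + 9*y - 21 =-8*c^2 + y^2*(4*c + 16) + y*(-4*c^2 + 8*c + 96) + 128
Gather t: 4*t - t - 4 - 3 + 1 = 3*t - 6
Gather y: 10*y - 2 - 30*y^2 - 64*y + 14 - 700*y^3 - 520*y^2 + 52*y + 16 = -700*y^3 - 550*y^2 - 2*y + 28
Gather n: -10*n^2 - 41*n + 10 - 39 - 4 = -10*n^2 - 41*n - 33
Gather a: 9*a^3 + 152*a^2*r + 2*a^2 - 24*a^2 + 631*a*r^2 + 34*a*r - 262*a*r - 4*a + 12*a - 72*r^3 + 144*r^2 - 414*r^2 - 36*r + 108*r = 9*a^3 + a^2*(152*r - 22) + a*(631*r^2 - 228*r + 8) - 72*r^3 - 270*r^2 + 72*r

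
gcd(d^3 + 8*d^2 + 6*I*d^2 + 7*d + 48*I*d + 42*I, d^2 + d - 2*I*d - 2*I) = d + 1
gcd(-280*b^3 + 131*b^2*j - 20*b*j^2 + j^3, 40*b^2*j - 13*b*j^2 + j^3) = 40*b^2 - 13*b*j + j^2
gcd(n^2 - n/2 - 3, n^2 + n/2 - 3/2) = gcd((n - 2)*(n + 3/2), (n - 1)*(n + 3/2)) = n + 3/2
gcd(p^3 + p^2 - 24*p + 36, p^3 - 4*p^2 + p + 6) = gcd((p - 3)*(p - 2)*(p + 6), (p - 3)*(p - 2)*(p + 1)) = p^2 - 5*p + 6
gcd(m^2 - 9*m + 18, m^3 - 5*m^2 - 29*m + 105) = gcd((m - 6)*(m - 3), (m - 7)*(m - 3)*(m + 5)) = m - 3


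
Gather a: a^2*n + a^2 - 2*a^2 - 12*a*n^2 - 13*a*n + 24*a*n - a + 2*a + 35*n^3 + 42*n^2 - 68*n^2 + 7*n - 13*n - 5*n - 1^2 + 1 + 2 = a^2*(n - 1) + a*(-12*n^2 + 11*n + 1) + 35*n^3 - 26*n^2 - 11*n + 2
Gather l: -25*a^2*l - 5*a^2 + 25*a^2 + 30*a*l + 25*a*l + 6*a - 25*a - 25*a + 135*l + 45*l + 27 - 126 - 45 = 20*a^2 - 44*a + l*(-25*a^2 + 55*a + 180) - 144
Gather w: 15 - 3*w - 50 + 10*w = 7*w - 35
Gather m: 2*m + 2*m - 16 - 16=4*m - 32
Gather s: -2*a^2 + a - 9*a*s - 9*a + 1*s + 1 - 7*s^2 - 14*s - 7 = -2*a^2 - 8*a - 7*s^2 + s*(-9*a - 13) - 6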